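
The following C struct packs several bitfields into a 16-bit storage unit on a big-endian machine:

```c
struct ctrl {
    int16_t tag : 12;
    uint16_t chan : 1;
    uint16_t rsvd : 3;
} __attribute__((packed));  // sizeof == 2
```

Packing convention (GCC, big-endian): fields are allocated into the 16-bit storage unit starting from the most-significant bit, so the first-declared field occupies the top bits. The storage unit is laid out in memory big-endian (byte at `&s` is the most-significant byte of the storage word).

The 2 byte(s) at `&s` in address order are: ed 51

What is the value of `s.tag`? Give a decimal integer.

-299

[0]=0xed [1]=0x51 (big-endian) → word 0xed51
tag [4+:12] = (word>>4) & 0xfff = 3797  ←
chan [3+:1] = (word>>3) & 0x1 = 0
rsvd [0+:3] = (word>>0) & 0x7 = 1
tag signed 12b, MSB=1: 3797 - 4096 = -299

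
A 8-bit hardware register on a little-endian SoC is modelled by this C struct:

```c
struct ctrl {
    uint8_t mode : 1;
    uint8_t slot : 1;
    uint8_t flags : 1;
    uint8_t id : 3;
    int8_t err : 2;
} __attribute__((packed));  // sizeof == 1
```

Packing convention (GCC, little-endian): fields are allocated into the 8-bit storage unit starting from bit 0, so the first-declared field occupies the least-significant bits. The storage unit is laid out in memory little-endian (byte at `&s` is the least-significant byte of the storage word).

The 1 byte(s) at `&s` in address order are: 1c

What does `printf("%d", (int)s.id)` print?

[0]=0x1c (little-endian) → word 0x1c
mode [0+:1] = (word>>0) & 0x1 = 0
slot [1+:1] = (word>>1) & 0x1 = 0
flags [2+:1] = (word>>2) & 0x1 = 1
id [3+:3] = (word>>3) & 0x7 = 3  ←
err [6+:2] = (word>>6) & 0x3 = 0

3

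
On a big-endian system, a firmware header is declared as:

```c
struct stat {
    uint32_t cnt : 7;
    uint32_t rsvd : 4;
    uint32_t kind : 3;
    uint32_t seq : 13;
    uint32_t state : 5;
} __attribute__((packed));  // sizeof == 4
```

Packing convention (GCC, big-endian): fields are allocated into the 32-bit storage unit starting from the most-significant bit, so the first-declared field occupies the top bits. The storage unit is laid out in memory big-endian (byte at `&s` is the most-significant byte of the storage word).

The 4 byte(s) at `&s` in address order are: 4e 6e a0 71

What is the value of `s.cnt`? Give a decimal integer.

[0]=0x4e [1]=0x6e [2]=0xa0 [3]=0x71 (big-endian) → word 0x4e6ea071
cnt:7 @ bit 25 → (0x4e6ea071>>25)&0x7f = 0x27  ←
rsvd:4 @ bit 21 → (0x4e6ea071>>21)&0xf = 0x3
kind:3 @ bit 18 → (0x4e6ea071>>18)&0x7 = 0x3
seq:13 @ bit 5 → (0x4e6ea071>>5)&0x1fff = 0x1503
state:5 @ bit 0 → (0x4e6ea071>>0)&0x1f = 0x11

39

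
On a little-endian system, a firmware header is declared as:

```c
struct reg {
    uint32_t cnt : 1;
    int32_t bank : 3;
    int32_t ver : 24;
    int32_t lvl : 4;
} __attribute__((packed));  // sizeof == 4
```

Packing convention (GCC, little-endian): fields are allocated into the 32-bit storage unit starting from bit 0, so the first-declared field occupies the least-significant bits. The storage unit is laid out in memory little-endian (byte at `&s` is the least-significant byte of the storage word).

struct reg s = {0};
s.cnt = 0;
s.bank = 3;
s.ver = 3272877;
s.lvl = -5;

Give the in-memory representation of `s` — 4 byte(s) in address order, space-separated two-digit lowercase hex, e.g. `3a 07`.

d6 0a 1f b3

cnt:1 = 0 → 0x0 << 0 → word 0x00000000
bank:3 = 3 → 0x3 << 1 → word 0x00000006
ver:24 = 3272877 → 0x31f0ad << 4 → word 0x031f0ad6
lvl:4 = -5 → 0xb << 28 → word 0xb31f0ad6
word = 0xb31f0ad6 → little-endian bytes:
  [0]=0xd6  [1]=0x0a  [2]=0x1f  [3]=0xb3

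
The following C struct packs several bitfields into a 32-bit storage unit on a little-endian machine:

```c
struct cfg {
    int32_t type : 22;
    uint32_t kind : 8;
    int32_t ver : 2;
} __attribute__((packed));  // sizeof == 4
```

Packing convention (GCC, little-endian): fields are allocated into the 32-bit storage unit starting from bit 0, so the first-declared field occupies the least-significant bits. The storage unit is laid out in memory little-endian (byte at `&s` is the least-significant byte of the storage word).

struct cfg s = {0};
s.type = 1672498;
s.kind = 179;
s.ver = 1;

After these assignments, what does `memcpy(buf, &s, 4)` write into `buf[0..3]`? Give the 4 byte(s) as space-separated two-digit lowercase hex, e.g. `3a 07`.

32 85 d9 6c

[0+:22] type=1672498 & 0x3fffff = 0x198532; word=0x00198532
[22+:8] kind=179 & 0xff = 0xb3; word=0x2cd98532
[30+:2] ver=1 & 0x3 = 0x1; word=0x6cd98532
word = 0x6cd98532 → little-endian bytes:
  [0]=0x32  [1]=0x85  [2]=0xd9  [3]=0x6c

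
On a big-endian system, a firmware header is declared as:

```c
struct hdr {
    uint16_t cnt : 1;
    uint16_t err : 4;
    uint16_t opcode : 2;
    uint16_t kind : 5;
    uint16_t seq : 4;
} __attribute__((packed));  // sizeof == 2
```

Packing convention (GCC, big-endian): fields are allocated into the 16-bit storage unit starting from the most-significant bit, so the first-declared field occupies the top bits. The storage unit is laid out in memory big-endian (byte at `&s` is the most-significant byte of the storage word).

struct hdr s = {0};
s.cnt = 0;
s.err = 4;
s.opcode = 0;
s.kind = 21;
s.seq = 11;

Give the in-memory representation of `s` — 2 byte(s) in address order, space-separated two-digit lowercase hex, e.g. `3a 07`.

21 5b

cnt (1b) val=0 bits=0x0 at bit 15: 0x0000
err (4b) val=4 bits=0x4 at bit 11: 0x2000
opcode (2b) val=0 bits=0x0 at bit 9: 0x2000
kind (5b) val=21 bits=0x15 at bit 4: 0x2150
seq (4b) val=11 bits=0xb at bit 0: 0x215b
word = 0x215b → big-endian bytes:
  [0]=0x21  [1]=0x5b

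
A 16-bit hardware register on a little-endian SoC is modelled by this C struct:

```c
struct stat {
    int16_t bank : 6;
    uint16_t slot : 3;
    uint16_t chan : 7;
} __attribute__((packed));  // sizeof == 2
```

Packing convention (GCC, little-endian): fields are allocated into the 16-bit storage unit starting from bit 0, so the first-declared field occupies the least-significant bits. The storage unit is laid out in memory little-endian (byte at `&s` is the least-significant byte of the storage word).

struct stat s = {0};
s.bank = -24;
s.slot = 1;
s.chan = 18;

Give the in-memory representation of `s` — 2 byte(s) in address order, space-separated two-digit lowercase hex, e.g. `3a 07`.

bank (6b) val=-24 bits=0x28 at bit 0: 0x0028
slot (3b) val=1 bits=0x1 at bit 6: 0x0068
chan (7b) val=18 bits=0x12 at bit 9: 0x2468
word = 0x2468 → little-endian bytes:
  [0]=0x68  [1]=0x24

68 24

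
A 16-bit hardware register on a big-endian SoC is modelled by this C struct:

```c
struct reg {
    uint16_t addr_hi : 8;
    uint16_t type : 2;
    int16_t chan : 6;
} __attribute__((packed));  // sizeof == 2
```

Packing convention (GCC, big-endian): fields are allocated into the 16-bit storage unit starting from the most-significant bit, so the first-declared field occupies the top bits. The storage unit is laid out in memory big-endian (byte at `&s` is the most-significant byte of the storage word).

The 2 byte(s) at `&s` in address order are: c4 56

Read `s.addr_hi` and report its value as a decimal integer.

196

[0]=0xc4 [1]=0x56 (big-endian) → word 0xc456
addr_hi:8 @ bit 8 → (0xc456>>8)&0xff = 0xc4  ←
type:2 @ bit 6 → (0xc456>>6)&0x3 = 0x1
chan:6 @ bit 0 → (0xc456>>0)&0x3f = 0x16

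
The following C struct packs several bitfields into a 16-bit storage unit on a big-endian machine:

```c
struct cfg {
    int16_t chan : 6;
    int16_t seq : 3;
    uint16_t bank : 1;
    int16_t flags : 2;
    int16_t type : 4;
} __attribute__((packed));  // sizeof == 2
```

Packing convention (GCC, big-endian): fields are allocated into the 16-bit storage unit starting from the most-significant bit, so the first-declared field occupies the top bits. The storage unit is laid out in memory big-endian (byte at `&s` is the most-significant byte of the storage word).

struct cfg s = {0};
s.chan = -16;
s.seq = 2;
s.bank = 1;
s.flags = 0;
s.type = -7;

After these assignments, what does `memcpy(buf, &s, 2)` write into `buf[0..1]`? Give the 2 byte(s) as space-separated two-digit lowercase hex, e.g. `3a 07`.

[10+:6] chan=-16 & 0x3f = 0x30; word=0xc000
[7+:3] seq=2 & 0x7 = 0x2; word=0xc100
[6+:1] bank=1 & 0x1 = 0x1; word=0xc140
[4+:2] flags=0 & 0x3 = 0x0; word=0xc140
[0+:4] type=-7 & 0xf = 0x9; word=0xc149
word = 0xc149 → big-endian bytes:
  [0]=0xc1  [1]=0x49

c1 49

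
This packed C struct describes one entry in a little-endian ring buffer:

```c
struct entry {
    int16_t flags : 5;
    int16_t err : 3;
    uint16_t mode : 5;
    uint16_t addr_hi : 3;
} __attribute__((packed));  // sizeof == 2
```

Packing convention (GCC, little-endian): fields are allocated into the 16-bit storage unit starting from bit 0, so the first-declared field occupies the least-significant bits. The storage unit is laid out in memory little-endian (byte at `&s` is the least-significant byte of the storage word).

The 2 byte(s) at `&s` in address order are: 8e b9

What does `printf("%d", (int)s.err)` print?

-4

[0]=0x8e [1]=0xb9 (little-endian) → word 0xb98e
flags [0+:5] = (word>>0) & 0x1f = 14
err [5+:3] = (word>>5) & 0x7 = 4  ←
mode [8+:5] = (word>>8) & 0x1f = 25
addr_hi [13+:3] = (word>>13) & 0x7 = 5
err signed 3b, MSB=1: 4 - 8 = -4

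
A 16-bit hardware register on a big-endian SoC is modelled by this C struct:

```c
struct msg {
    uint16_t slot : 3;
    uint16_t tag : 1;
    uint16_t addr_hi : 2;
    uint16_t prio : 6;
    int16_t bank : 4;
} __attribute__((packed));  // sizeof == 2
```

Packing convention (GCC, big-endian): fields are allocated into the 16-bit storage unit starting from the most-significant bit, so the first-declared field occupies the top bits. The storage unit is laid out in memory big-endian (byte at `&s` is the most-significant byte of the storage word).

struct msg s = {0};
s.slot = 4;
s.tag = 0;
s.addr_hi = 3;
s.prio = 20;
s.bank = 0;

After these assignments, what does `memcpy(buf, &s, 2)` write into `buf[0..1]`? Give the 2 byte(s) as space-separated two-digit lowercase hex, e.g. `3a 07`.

8d 40

[13+:3] slot=4 & 0x7 = 0x4; word=0x8000
[12+:1] tag=0 & 0x1 = 0x0; word=0x8000
[10+:2] addr_hi=3 & 0x3 = 0x3; word=0x8c00
[4+:6] prio=20 & 0x3f = 0x14; word=0x8d40
[0+:4] bank=0 & 0xf = 0x0; word=0x8d40
word = 0x8d40 → big-endian bytes:
  [0]=0x8d  [1]=0x40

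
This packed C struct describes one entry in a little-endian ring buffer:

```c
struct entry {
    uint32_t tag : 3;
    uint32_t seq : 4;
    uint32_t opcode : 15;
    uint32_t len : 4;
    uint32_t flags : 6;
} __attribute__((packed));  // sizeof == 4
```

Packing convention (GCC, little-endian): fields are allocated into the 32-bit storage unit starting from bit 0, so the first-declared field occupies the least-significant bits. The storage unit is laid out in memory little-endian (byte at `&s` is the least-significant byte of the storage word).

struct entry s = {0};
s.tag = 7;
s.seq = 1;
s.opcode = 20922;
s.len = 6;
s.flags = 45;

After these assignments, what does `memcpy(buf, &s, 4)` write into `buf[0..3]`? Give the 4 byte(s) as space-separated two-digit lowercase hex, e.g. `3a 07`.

tag:3 = 7 → 0x7 << 0 → word 0x00000007
seq:4 = 1 → 0x1 << 3 → word 0x0000000f
opcode:15 = 20922 → 0x51ba << 7 → word 0x0028dd0f
len:4 = 6 → 0x6 << 22 → word 0x01a8dd0f
flags:6 = 45 → 0x2d << 26 → word 0xb5a8dd0f
word = 0xb5a8dd0f → little-endian bytes:
  [0]=0x0f  [1]=0xdd  [2]=0xa8  [3]=0xb5

0f dd a8 b5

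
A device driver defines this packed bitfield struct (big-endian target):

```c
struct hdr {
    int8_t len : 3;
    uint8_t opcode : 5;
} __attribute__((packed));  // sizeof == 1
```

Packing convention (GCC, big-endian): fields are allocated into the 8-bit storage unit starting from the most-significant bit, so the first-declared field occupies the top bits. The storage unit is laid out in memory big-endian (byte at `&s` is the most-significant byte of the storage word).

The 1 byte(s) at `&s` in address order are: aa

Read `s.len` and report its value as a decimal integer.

-3

[0]=0xaa (big-endian) → word 0xaa
len [5+:3] = (word>>5) & 0x7 = 5  ←
opcode [0+:5] = (word>>0) & 0x1f = 10
len signed 3b, MSB=1: 5 - 8 = -3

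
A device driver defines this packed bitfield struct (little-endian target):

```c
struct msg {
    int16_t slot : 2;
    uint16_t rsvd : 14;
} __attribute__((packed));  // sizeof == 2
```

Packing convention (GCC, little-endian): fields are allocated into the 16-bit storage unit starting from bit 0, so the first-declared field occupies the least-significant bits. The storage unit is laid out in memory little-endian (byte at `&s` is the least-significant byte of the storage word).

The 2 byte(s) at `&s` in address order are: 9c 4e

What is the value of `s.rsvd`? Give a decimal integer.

5031

[0]=0x9c [1]=0x4e (little-endian) → word 0x4e9c
slot:2 @ bit 0 → (0x4e9c>>0)&0x3 = 0x0
rsvd:14 @ bit 2 → (0x4e9c>>2)&0x3fff = 0x13a7  ←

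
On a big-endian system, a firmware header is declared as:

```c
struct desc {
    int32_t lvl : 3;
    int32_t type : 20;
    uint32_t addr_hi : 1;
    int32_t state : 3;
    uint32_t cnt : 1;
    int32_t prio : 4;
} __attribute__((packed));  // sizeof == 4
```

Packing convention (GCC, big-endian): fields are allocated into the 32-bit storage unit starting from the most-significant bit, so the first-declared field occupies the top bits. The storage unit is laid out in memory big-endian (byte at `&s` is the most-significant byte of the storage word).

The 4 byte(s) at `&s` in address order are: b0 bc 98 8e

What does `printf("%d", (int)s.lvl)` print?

-3

[0]=0xb0 [1]=0xbc [2]=0x98 [3]=0x8e (big-endian) → word 0xb0bc988e
lvl:3 @ bit 29 → (0xb0bc988e>>29)&0x7 = 0x5  ←
type:20 @ bit 9 → (0xb0bc988e>>9)&0xfffff = 0x85e4c
addr_hi:1 @ bit 8 → (0xb0bc988e>>8)&0x1 = 0x0
state:3 @ bit 5 → (0xb0bc988e>>5)&0x7 = 0x4
cnt:1 @ bit 4 → (0xb0bc988e>>4)&0x1 = 0x0
prio:4 @ bit 0 → (0xb0bc988e>>0)&0xf = 0xe
lvl signed 3b, MSB=1: 5 - 8 = -3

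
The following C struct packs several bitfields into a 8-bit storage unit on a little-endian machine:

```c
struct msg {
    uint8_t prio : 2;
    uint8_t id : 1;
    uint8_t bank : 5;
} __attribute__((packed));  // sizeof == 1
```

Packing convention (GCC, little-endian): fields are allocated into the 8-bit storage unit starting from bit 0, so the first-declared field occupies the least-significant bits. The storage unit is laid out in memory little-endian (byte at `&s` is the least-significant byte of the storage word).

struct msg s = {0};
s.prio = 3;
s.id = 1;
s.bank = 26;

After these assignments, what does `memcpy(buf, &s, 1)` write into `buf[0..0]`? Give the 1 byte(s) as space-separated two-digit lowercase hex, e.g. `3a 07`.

prio (2b) val=3 bits=0x3 at bit 0: 0x03
id (1b) val=1 bits=0x1 at bit 2: 0x07
bank (5b) val=26 bits=0x1a at bit 3: 0xd7
word = 0xd7 → little-endian bytes:
  [0]=0xd7

d7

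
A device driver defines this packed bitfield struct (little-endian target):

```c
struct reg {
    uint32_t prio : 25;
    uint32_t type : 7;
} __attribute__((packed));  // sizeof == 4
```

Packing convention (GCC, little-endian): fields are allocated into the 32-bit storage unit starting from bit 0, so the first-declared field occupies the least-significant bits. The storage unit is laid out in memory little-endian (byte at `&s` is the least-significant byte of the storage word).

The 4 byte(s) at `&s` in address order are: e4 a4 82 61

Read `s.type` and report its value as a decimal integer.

48

[0]=0xe4 [1]=0xa4 [2]=0x82 [3]=0x61 (little-endian) → word 0x6182a4e4
prio [0+:25] = (word>>0) & 0x1ffffff = 25339108
type [25+:7] = (word>>25) & 0x7f = 48  ←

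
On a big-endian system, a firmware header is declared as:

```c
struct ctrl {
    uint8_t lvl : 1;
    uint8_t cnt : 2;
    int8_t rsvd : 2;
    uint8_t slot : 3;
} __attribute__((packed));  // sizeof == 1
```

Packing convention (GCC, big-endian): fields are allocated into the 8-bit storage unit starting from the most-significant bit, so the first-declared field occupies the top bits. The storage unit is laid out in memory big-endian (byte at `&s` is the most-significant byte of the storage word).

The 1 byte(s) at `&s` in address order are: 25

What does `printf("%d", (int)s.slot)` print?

5

[0]=0x25 (big-endian) → word 0x25
lvl:1 @ bit 7 → (0x25>>7)&0x1 = 0x0
cnt:2 @ bit 5 → (0x25>>5)&0x3 = 0x1
rsvd:2 @ bit 3 → (0x25>>3)&0x3 = 0x0
slot:3 @ bit 0 → (0x25>>0)&0x7 = 0x5  ←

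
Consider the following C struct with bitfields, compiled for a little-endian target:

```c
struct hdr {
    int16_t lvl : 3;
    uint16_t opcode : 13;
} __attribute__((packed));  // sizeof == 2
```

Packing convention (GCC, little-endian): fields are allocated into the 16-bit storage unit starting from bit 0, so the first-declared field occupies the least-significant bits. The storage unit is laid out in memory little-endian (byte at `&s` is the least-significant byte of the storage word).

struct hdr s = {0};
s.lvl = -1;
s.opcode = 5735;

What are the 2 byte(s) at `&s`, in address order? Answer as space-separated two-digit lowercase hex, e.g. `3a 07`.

lvl (3b) val=-1 bits=0x7 at bit 0: 0x0007
opcode (13b) val=5735 bits=0x1667 at bit 3: 0xb33f
word = 0xb33f → little-endian bytes:
  [0]=0x3f  [1]=0xb3

3f b3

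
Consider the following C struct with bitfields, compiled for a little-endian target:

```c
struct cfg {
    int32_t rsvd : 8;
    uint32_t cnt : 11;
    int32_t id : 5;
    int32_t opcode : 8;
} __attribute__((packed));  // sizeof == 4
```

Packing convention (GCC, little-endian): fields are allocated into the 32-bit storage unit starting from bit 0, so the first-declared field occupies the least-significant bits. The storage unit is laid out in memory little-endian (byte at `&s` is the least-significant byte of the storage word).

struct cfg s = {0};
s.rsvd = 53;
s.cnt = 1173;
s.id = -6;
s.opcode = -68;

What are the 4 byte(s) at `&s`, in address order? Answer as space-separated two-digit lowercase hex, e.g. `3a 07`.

35 95 d4 bc

[0+:8] rsvd=53 & 0xff = 0x35; word=0x00000035
[8+:11] cnt=1173 & 0x7ff = 0x495; word=0x00049535
[19+:5] id=-6 & 0x1f = 0x1a; word=0x00d49535
[24+:8] opcode=-68 & 0xff = 0xbc; word=0xbcd49535
word = 0xbcd49535 → little-endian bytes:
  [0]=0x35  [1]=0x95  [2]=0xd4  [3]=0xbc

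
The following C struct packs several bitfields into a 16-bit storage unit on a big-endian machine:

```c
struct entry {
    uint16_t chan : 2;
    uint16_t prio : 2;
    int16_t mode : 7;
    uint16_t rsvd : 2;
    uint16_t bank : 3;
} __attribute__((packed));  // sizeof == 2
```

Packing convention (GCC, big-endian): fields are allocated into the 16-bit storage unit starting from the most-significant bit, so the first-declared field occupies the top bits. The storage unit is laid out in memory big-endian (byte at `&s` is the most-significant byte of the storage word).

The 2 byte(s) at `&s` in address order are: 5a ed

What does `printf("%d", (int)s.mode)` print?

[0]=0x5a [1]=0xed (big-endian) → word 0x5aed
chan:2 @ bit 14 → (0x5aed>>14)&0x3 = 0x1
prio:2 @ bit 12 → (0x5aed>>12)&0x3 = 0x1
mode:7 @ bit 5 → (0x5aed>>5)&0x7f = 0x57  ←
rsvd:2 @ bit 3 → (0x5aed>>3)&0x3 = 0x1
bank:3 @ bit 0 → (0x5aed>>0)&0x7 = 0x5
mode signed 7b, MSB=1: 87 - 128 = -41

-41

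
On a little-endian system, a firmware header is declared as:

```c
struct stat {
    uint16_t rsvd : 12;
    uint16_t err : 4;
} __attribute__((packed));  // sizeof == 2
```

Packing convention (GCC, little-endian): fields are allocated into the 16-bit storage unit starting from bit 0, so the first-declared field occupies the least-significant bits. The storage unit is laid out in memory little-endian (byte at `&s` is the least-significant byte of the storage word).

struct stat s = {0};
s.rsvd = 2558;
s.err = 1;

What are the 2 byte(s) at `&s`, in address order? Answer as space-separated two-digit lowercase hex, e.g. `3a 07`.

rsvd:12 = 2558 → 0x9fe << 0 → word 0x09fe
err:4 = 1 → 0x1 << 12 → word 0x19fe
word = 0x19fe → little-endian bytes:
  [0]=0xfe  [1]=0x19

fe 19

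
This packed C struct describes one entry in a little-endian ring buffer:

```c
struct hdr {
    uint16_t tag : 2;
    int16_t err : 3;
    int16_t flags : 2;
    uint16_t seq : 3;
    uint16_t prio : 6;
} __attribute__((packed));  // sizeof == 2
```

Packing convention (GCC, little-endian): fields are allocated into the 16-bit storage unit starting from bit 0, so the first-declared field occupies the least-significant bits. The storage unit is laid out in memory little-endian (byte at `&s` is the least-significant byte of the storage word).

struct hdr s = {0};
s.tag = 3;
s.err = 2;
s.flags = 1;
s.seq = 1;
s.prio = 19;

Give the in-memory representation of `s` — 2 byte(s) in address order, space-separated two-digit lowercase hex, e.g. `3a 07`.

tag:2 = 3 → 0x3 << 0 → word 0x0003
err:3 = 2 → 0x2 << 2 → word 0x000b
flags:2 = 1 → 0x1 << 5 → word 0x002b
seq:3 = 1 → 0x1 << 7 → word 0x00ab
prio:6 = 19 → 0x13 << 10 → word 0x4cab
word = 0x4cab → little-endian bytes:
  [0]=0xab  [1]=0x4c

ab 4c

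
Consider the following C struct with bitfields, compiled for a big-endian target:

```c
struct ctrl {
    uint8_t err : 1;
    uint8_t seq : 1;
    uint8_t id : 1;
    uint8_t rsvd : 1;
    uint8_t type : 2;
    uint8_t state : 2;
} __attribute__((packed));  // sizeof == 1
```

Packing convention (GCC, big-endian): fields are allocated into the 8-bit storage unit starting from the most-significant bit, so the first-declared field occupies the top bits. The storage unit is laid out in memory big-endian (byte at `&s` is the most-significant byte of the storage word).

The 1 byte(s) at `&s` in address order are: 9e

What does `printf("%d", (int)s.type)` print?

3

[0]=0x9e (big-endian) → word 0x9e
err [7+:1] = (word>>7) & 0x1 = 1
seq [6+:1] = (word>>6) & 0x1 = 0
id [5+:1] = (word>>5) & 0x1 = 0
rsvd [4+:1] = (word>>4) & 0x1 = 1
type [2+:2] = (word>>2) & 0x3 = 3  ←
state [0+:2] = (word>>0) & 0x3 = 2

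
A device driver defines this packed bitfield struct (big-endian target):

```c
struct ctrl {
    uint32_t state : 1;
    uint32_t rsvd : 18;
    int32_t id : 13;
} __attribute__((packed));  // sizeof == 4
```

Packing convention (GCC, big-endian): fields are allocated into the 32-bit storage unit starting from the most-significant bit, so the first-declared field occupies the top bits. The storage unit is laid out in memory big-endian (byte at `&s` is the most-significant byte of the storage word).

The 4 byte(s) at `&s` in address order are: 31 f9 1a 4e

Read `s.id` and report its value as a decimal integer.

[0]=0x31 [1]=0xf9 [2]=0x1a [3]=0x4e (big-endian) → word 0x31f91a4e
state:1 @ bit 31 → (0x31f91a4e>>31)&0x1 = 0x0
rsvd:18 @ bit 13 → (0x31f91a4e>>13)&0x3ffff = 0x18fc8
id:13 @ bit 0 → (0x31f91a4e>>0)&0x1fff = 0x1a4e  ←
id signed 13b, MSB=1: 6734 - 8192 = -1458

-1458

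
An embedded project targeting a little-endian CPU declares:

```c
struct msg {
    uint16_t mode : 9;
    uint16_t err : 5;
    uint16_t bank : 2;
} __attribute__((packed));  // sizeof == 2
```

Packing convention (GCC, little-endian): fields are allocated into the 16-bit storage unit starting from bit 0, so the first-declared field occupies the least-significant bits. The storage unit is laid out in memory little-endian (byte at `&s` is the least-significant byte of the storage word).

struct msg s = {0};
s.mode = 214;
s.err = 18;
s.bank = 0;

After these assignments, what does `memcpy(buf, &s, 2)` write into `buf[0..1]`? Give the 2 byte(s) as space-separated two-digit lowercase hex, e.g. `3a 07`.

d6 24

[0+:9] mode=214 & 0x1ff = 0xd6; word=0x00d6
[9+:5] err=18 & 0x1f = 0x12; word=0x24d6
[14+:2] bank=0 & 0x3 = 0x0; word=0x24d6
word = 0x24d6 → little-endian bytes:
  [0]=0xd6  [1]=0x24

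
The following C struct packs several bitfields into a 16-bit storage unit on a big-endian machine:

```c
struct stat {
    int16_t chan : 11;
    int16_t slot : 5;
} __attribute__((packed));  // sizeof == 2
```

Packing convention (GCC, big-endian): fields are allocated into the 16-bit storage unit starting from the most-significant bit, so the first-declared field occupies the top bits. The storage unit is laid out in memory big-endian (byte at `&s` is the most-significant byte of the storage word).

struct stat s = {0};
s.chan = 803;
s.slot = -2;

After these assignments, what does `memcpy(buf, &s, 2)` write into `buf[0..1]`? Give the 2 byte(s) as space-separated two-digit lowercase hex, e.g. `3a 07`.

64 7e

[5+:11] chan=803 & 0x7ff = 0x323; word=0x6460
[0+:5] slot=-2 & 0x1f = 0x1e; word=0x647e
word = 0x647e → big-endian bytes:
  [0]=0x64  [1]=0x7e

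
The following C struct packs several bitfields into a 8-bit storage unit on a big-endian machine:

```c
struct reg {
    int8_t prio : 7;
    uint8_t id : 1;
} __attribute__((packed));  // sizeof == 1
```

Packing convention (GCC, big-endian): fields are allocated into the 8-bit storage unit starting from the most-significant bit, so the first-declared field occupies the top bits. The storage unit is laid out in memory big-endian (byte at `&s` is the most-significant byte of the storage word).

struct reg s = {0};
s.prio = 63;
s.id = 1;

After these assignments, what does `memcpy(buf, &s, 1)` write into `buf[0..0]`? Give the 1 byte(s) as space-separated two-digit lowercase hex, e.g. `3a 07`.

7f

prio (7b) val=63 bits=0x3f at bit 1: 0x7e
id (1b) val=1 bits=0x1 at bit 0: 0x7f
word = 0x7f → big-endian bytes:
  [0]=0x7f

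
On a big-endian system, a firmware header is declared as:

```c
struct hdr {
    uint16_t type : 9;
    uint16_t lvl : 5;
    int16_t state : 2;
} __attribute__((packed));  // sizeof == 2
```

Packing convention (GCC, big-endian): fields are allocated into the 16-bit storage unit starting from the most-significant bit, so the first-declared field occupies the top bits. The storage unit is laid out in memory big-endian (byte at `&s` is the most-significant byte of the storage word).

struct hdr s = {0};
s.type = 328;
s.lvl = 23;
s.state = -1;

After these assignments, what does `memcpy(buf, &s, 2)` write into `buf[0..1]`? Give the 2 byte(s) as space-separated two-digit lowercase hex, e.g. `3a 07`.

[7+:9] type=328 & 0x1ff = 0x148; word=0xa400
[2+:5] lvl=23 & 0x1f = 0x17; word=0xa45c
[0+:2] state=-1 & 0x3 = 0x3; word=0xa45f
word = 0xa45f → big-endian bytes:
  [0]=0xa4  [1]=0x5f

a4 5f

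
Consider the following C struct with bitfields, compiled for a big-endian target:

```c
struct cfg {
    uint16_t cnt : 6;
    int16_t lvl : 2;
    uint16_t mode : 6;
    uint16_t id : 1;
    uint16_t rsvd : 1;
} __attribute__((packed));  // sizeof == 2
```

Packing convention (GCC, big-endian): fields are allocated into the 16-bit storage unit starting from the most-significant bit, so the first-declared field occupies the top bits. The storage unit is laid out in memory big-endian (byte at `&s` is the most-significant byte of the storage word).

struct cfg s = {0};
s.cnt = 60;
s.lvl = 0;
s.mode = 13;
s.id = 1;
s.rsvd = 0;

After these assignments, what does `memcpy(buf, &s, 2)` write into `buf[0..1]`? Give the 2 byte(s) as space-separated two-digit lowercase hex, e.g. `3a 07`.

cnt:6 = 60 → 0x3c << 10 → word 0xf000
lvl:2 = 0 → 0x0 << 8 → word 0xf000
mode:6 = 13 → 0xd << 2 → word 0xf034
id:1 = 1 → 0x1 << 1 → word 0xf036
rsvd:1 = 0 → 0x0 << 0 → word 0xf036
word = 0xf036 → big-endian bytes:
  [0]=0xf0  [1]=0x36

f0 36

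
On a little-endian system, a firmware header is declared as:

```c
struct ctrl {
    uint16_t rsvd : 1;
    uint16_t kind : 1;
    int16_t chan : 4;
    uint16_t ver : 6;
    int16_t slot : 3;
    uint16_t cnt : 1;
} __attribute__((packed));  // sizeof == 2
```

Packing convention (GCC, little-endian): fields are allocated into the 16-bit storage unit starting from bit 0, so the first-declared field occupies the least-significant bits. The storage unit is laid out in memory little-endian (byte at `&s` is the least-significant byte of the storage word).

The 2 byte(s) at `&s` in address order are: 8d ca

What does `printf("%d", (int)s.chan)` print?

3

[0]=0x8d [1]=0xca (little-endian) → word 0xca8d
rsvd [0+:1] = (word>>0) & 0x1 = 1
kind [1+:1] = (word>>1) & 0x1 = 0
chan [2+:4] = (word>>2) & 0xf = 3  ←
ver [6+:6] = (word>>6) & 0x3f = 42
slot [12+:3] = (word>>12) & 0x7 = 4
cnt [15+:1] = (word>>15) & 0x1 = 1
chan signed 4b, MSB=0: value = 3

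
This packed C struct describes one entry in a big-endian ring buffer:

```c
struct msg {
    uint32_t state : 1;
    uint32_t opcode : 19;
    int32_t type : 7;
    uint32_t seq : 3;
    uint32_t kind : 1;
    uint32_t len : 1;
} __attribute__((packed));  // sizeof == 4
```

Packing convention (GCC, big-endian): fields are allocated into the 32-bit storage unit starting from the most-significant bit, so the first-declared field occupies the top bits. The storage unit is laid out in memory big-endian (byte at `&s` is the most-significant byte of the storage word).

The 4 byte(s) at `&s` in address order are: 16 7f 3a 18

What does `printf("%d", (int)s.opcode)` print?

92147

[0]=0x16 [1]=0x7f [2]=0x3a [3]=0x18 (big-endian) → word 0x167f3a18
state [31+:1] = (word>>31) & 0x1 = 0
opcode [12+:19] = (word>>12) & 0x7ffff = 92147  ←
type [5+:7] = (word>>5) & 0x7f = 80
seq [2+:3] = (word>>2) & 0x7 = 6
kind [1+:1] = (word>>1) & 0x1 = 0
len [0+:1] = (word>>0) & 0x1 = 0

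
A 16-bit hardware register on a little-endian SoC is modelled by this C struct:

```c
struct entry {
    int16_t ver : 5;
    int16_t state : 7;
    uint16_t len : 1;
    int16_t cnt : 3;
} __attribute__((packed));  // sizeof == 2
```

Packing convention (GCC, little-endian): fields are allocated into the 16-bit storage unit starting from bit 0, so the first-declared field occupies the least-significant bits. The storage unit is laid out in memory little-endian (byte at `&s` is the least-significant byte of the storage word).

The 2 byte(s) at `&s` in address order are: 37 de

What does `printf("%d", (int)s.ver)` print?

-9

[0]=0x37 [1]=0xde (little-endian) → word 0xde37
ver [0+:5] = (word>>0) & 0x1f = 23  ←
state [5+:7] = (word>>5) & 0x7f = 113
len [12+:1] = (word>>12) & 0x1 = 1
cnt [13+:3] = (word>>13) & 0x7 = 6
ver signed 5b, MSB=1: 23 - 32 = -9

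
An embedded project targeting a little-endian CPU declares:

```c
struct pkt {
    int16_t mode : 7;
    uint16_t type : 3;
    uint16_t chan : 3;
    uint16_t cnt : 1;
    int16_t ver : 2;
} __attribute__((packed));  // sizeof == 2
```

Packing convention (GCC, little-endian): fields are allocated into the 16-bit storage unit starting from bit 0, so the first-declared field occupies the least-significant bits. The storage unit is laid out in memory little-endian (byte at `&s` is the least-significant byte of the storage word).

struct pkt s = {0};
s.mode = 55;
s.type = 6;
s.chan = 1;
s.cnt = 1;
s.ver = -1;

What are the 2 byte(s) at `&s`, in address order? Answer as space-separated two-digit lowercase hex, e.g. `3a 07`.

mode:7 = 55 → 0x37 << 0 → word 0x0037
type:3 = 6 → 0x6 << 7 → word 0x0337
chan:3 = 1 → 0x1 << 10 → word 0x0737
cnt:1 = 1 → 0x1 << 13 → word 0x2737
ver:2 = -1 → 0x3 << 14 → word 0xe737
word = 0xe737 → little-endian bytes:
  [0]=0x37  [1]=0xe7

37 e7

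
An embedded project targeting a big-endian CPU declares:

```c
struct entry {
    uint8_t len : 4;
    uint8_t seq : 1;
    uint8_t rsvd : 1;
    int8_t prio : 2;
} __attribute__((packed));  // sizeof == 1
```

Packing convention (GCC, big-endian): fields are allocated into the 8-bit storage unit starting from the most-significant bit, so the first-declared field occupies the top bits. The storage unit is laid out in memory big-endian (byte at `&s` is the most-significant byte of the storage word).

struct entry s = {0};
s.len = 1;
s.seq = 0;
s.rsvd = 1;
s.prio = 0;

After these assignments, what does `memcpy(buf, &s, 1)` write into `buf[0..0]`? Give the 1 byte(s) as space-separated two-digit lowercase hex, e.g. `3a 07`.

len (4b) val=1 bits=0x1 at bit 4: 0x10
seq (1b) val=0 bits=0x0 at bit 3: 0x10
rsvd (1b) val=1 bits=0x1 at bit 2: 0x14
prio (2b) val=0 bits=0x0 at bit 0: 0x14
word = 0x14 → big-endian bytes:
  [0]=0x14

14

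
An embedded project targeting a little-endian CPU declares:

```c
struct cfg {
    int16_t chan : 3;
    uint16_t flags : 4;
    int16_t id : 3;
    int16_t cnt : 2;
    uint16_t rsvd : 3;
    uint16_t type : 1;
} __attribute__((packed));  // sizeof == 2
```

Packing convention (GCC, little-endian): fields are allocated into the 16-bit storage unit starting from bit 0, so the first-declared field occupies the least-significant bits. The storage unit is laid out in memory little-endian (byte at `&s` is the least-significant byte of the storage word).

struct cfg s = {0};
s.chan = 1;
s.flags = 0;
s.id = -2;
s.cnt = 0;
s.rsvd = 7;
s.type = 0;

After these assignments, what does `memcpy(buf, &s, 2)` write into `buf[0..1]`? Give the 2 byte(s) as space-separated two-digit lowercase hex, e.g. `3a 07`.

01 73

[0+:3] chan=1 & 0x7 = 0x1; word=0x0001
[3+:4] flags=0 & 0xf = 0x0; word=0x0001
[7+:3] id=-2 & 0x7 = 0x6; word=0x0301
[10+:2] cnt=0 & 0x3 = 0x0; word=0x0301
[12+:3] rsvd=7 & 0x7 = 0x7; word=0x7301
[15+:1] type=0 & 0x1 = 0x0; word=0x7301
word = 0x7301 → little-endian bytes:
  [0]=0x01  [1]=0x73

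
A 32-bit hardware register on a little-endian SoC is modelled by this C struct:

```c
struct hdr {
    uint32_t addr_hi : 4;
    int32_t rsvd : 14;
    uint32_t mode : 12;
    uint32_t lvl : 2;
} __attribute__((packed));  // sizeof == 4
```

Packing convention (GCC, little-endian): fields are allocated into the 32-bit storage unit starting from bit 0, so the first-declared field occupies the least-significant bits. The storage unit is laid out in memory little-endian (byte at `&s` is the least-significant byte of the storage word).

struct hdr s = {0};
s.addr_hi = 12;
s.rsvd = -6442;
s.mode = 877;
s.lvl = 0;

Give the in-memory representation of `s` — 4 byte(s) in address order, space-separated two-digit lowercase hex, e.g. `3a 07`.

6c 6d b6 0d

[0+:4] addr_hi=12 & 0xf = 0xc; word=0x0000000c
[4+:14] rsvd=-6442 & 0x3fff = 0x26d6; word=0x00026d6c
[18+:12] mode=877 & 0xfff = 0x36d; word=0x0db66d6c
[30+:2] lvl=0 & 0x3 = 0x0; word=0x0db66d6c
word = 0x0db66d6c → little-endian bytes:
  [0]=0x6c  [1]=0x6d  [2]=0xb6  [3]=0x0d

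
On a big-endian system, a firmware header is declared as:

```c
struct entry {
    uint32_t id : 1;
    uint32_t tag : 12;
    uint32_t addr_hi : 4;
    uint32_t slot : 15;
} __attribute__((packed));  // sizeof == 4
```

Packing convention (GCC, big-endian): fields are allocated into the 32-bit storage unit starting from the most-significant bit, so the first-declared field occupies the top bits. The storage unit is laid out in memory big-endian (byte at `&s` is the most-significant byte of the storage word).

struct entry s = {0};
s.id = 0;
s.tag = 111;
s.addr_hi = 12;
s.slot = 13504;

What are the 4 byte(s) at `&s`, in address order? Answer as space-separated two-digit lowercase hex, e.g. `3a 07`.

03 7e 34 c0

[31+:1] id=0 & 0x1 = 0x0; word=0x00000000
[19+:12] tag=111 & 0xfff = 0x6f; word=0x03780000
[15+:4] addr_hi=12 & 0xf = 0xc; word=0x037e0000
[0+:15] slot=13504 & 0x7fff = 0x34c0; word=0x037e34c0
word = 0x037e34c0 → big-endian bytes:
  [0]=0x03  [1]=0x7e  [2]=0x34  [3]=0xc0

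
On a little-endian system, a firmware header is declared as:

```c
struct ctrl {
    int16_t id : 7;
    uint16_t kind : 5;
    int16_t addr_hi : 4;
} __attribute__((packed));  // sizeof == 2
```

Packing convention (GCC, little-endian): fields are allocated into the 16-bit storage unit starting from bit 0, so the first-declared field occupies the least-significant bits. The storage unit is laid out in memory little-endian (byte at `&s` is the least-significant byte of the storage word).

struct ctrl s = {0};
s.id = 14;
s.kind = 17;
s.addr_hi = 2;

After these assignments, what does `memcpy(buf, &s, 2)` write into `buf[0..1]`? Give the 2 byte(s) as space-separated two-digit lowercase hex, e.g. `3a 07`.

id:7 = 14 → 0xe << 0 → word 0x000e
kind:5 = 17 → 0x11 << 7 → word 0x088e
addr_hi:4 = 2 → 0x2 << 12 → word 0x288e
word = 0x288e → little-endian bytes:
  [0]=0x8e  [1]=0x28

8e 28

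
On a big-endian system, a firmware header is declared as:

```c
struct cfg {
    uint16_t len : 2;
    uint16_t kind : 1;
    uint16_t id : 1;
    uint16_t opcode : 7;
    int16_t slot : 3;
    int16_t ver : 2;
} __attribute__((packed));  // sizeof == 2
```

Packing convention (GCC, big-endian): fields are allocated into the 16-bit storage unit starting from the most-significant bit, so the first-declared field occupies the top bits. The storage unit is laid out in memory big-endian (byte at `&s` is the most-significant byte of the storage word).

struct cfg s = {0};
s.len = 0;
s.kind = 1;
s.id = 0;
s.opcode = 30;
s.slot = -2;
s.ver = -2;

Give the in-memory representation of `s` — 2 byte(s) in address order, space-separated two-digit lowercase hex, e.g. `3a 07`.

len:2 = 0 → 0x0 << 14 → word 0x0000
kind:1 = 1 → 0x1 << 13 → word 0x2000
id:1 = 0 → 0x0 << 12 → word 0x2000
opcode:7 = 30 → 0x1e << 5 → word 0x23c0
slot:3 = -2 → 0x6 << 2 → word 0x23d8
ver:2 = -2 → 0x2 << 0 → word 0x23da
word = 0x23da → big-endian bytes:
  [0]=0x23  [1]=0xda

23 da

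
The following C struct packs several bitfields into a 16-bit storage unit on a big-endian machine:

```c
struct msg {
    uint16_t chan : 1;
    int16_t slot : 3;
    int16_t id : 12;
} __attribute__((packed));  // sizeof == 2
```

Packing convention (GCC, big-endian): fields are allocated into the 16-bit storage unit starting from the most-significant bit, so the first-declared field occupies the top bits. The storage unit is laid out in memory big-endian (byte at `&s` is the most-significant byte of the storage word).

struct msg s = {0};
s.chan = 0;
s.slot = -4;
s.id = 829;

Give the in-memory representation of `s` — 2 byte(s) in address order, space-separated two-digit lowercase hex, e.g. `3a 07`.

43 3d

chan (1b) val=0 bits=0x0 at bit 15: 0x0000
slot (3b) val=-4 bits=0x4 at bit 12: 0x4000
id (12b) val=829 bits=0x33d at bit 0: 0x433d
word = 0x433d → big-endian bytes:
  [0]=0x43  [1]=0x3d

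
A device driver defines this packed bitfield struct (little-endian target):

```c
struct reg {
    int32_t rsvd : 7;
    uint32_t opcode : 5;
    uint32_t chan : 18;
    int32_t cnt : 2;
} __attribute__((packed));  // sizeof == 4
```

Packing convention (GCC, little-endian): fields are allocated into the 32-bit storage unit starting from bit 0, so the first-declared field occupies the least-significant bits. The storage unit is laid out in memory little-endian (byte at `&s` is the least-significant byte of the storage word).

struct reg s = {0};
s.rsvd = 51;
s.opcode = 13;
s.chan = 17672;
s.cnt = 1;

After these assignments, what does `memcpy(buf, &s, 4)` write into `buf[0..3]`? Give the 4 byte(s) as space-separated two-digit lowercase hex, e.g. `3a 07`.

rsvd (7b) val=51 bits=0x33 at bit 0: 0x00000033
opcode (5b) val=13 bits=0xd at bit 7: 0x000006b3
chan (18b) val=17672 bits=0x4508 at bit 12: 0x045086b3
cnt (2b) val=1 bits=0x1 at bit 30: 0x445086b3
word = 0x445086b3 → little-endian bytes:
  [0]=0xb3  [1]=0x86  [2]=0x50  [3]=0x44

b3 86 50 44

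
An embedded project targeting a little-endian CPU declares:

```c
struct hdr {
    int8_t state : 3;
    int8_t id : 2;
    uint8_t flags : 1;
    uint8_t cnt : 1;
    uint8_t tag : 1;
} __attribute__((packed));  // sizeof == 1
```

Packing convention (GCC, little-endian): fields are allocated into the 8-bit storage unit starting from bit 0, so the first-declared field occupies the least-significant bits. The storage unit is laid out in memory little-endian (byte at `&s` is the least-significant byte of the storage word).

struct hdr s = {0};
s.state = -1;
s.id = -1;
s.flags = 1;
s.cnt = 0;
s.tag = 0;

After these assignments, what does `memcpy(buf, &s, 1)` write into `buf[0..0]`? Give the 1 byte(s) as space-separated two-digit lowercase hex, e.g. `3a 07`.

[0+:3] state=-1 & 0x7 = 0x7; word=0x07
[3+:2] id=-1 & 0x3 = 0x3; word=0x1f
[5+:1] flags=1 & 0x1 = 0x1; word=0x3f
[6+:1] cnt=0 & 0x1 = 0x0; word=0x3f
[7+:1] tag=0 & 0x1 = 0x0; word=0x3f
word = 0x3f → little-endian bytes:
  [0]=0x3f

3f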